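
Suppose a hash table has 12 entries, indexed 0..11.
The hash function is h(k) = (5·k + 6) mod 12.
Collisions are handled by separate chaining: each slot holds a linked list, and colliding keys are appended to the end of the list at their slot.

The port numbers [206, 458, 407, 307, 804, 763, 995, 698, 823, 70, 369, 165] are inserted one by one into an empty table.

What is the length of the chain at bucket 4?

3

Insert 206: h=4, bucket 4 empty → new chain.
Insert 458: h=4, bucket 4 nonempty → append to chain.
Insert 407: h=1, bucket 1 empty → new chain.
Insert 307: h=5, bucket 5 empty → new chain.
Insert 804: h=6, bucket 6 empty → new chain.
Insert 763: h=5, bucket 5 nonempty → append to chain.
Insert 995: h=1, bucket 1 nonempty → append to chain.
Insert 698: h=4, bucket 4 nonempty → append to chain.
Insert 823: h=5, bucket 5 nonempty → append to chain.
Insert 70: h=8, bucket 8 empty → new chain.
Insert 369: h=3, bucket 3 empty → new chain.
Insert 165: h=3, bucket 3 nonempty → append to chain.
Final buckets:
0: -
1: 407 -> 995
2: -
3: 369 -> 165
4: 206 -> 458 -> 698
5: 307 -> 763 -> 823
6: 804
7: -
8: 70
9: -
10: -
11: -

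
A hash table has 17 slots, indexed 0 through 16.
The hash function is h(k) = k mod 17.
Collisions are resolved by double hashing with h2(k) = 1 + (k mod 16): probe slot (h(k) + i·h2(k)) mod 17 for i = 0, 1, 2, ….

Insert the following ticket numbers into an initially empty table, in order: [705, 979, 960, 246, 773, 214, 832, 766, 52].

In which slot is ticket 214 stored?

705: h=8 -> slot 8
979: h=10 -> slot 10
960: h=8, h2=1, probe 8,9 -> slot 9
246: h=8, h2=7, probe 8,15 -> slot 15
773: h=8, h2=6, probe 8,14 -> slot 14
214: h=10, h2=7, probe 10,0 -> slot 0
832: h=16 -> slot 16
766: h=1 -> slot 1
52: h=1, h2=5, probe 1,6 -> slot 6
Table: [214, 766, —, —, —, —, 52, —, 705, 960, 979, —, —, —, 773, 246, 832]

0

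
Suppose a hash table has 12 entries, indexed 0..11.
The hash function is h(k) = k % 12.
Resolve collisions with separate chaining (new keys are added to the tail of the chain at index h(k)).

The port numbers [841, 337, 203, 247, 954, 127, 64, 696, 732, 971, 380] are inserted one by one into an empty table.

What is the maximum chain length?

2

841 → bucket 1
337 → bucket 1 (collision)
203 → bucket 11
247 → bucket 7
954 → bucket 6
127 → bucket 7 (collision)
64 → bucket 4
696 → bucket 0
732 → bucket 0 (collision)
971 → bucket 11 (collision)
380 → bucket 8
Final buckets:
0: 696 -> 732
1: 841 -> 337
2: ∅
3: ∅
4: 64
5: ∅
6: 954
7: 247 -> 127
8: 380
9: ∅
10: ∅
11: 203 -> 971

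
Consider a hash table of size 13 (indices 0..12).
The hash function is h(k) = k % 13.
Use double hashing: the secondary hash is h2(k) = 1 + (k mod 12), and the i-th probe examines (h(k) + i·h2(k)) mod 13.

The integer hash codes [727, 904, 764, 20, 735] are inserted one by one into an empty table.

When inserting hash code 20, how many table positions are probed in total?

2

727 hashes to 12; slot 12 is free → place at 12.
904 hashes to 7; slot 7 is free → place at 7.
764 hashes to 10; slot 10 is free → place at 10.
20 hashes to 7, h2=9; 7 taken → place at 3.
735 hashes to 7, h2=4; 7 taken → place at 11.
Table: [-, -, -, 20, -, -, -, 904, -, -, 764, 735, 727]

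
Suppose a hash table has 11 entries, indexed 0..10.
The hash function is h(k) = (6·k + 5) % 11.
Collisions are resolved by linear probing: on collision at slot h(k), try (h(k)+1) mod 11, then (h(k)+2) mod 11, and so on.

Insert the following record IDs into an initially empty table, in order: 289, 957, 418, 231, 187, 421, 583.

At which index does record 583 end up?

9

Insert 289: h=1, slot 1 empty => index 1.
Insert 957: h=5, slot 5 empty => index 5.
Insert 418: h=5, slot 5 occupied => index 6.
Insert 231: h=5, slots 5,6 occupied => index 7.
Insert 187: h=5, slots 5,6,7 occupied => index 8.
Insert 421: h=1, slot 1 occupied => index 2.
Insert 583: h=5, slots 5,6,7,8 occupied => index 9.
Table: [-, 289, 421, -, -, 957, 418, 231, 187, 583, -]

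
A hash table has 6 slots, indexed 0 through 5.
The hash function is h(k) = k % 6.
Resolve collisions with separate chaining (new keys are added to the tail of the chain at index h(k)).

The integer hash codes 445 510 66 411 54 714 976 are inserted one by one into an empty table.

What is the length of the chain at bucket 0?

Insert 445: h=1, bucket 1 empty -> new chain.
Insert 510: h=0, bucket 0 empty -> new chain.
Insert 66: h=0, bucket 0 nonempty -> append to chain.
Insert 411: h=3, bucket 3 empty -> new chain.
Insert 54: h=0, bucket 0 nonempty -> append to chain.
Insert 714: h=0, bucket 0 nonempty -> append to chain.
Insert 976: h=4, bucket 4 empty -> new chain.
Final buckets:
0: 510 -> 66 -> 54 -> 714
1: 445
2: .
3: 411
4: 976
5: .

4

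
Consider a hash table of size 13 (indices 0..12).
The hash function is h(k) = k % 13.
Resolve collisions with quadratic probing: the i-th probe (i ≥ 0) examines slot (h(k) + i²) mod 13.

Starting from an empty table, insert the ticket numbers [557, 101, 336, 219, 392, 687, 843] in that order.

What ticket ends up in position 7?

557: h=11 => slot 11
101: h=10 => slot 10
336: h=11, probe 11,12 => slot 12
219: h=11, probe 11,12,2 => slot 2
392: h=2, probe 2,3 => slot 3
687: h=11, probe 11,12,2,7 => slot 7
843: h=11, probe 11,12,2,7,1 => slot 1
Table: [-, 843, 219, 392, -, -, -, 687, -, -, 101, 557, 336]

687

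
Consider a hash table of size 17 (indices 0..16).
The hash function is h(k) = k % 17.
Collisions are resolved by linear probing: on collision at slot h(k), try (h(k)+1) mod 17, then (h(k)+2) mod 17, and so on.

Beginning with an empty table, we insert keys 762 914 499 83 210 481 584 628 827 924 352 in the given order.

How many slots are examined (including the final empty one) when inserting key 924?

4

Insert 762: h=14, slot 14 empty -> index 14.
Insert 914: h=13, slot 13 empty -> index 13.
Insert 499: h=6, slot 6 empty -> index 6.
Insert 83: h=15, slot 15 empty -> index 15.
Insert 210: h=6, slot 6 occupied -> index 7.
Insert 481: h=5, slot 5 empty -> index 5.
Insert 584: h=6, slots 6,7 occupied -> index 8.
Insert 628: h=16, slot 16 empty -> index 16.
Insert 827: h=11, slot 11 empty -> index 11.
Insert 924: h=6, slots 6,7,8 occupied -> index 9.
Insert 352: h=12, slot 12 empty -> index 12.
Table: [∅, ∅, ∅, ∅, ∅, 481, 499, 210, 584, 924, ∅, 827, 352, 914, 762, 83, 628]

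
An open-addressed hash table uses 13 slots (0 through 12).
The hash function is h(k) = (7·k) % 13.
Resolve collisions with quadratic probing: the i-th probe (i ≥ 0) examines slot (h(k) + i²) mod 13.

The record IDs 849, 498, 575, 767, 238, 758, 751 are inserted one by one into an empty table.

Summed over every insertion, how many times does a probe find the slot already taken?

Insert 849: h=2, slot 2 empty → index 2.
Insert 498: h=2, slot 2 occupied → index 3.
Insert 575: h=8, slot 8 empty → index 8.
Insert 767: h=0, slot 0 empty → index 0.
Insert 238: h=2, slots 2,3 occupied → index 6.
Insert 758: h=2, slots 2,3,6 occupied → index 11.
Insert 751: h=5, slot 5 empty → index 5.
Table: [767, -, 849, 498, -, 751, 238, -, 575, -, -, 758, -]

6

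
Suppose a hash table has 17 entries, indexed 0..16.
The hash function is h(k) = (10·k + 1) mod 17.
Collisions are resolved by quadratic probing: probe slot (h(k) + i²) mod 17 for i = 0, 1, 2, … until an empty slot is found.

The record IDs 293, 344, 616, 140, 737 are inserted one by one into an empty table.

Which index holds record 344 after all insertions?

8

Insert 293: h=7, slot 7 empty -> index 7.
Insert 344: h=7, slot 7 occupied -> index 8.
Insert 616: h=7, slots 7,8 occupied -> index 11.
Insert 140: h=7, slots 7,8,11 occupied -> index 16.
Insert 737: h=10, slot 10 empty -> index 10.
Table: [., ., ., ., ., ., ., 293, 344, ., 737, 616, ., ., ., ., 140]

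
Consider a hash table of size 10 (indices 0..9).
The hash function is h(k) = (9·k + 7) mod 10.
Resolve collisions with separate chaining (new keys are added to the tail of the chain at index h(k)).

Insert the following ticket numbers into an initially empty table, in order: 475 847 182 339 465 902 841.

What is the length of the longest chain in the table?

2

Insert 475: h=2, bucket 2 empty → new chain.
Insert 847: h=0, bucket 0 empty → new chain.
Insert 182: h=5, bucket 5 empty → new chain.
Insert 339: h=8, bucket 8 empty → new chain.
Insert 465: h=2, bucket 2 nonempty → append to chain.
Insert 902: h=5, bucket 5 nonempty → append to chain.
Insert 841: h=6, bucket 6 empty → new chain.
Final buckets:
0: 847
1: _
2: 475 -> 465
3: _
4: _
5: 182 -> 902
6: 841
7: _
8: 339
9: _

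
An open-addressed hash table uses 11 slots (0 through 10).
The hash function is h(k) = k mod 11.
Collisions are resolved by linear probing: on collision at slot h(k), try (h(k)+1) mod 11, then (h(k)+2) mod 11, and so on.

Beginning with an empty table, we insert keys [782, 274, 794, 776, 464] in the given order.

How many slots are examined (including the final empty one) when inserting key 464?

2

Insert 782: h=1, slot 1 empty → index 1.
Insert 274: h=10, slot 10 empty → index 10.
Insert 794: h=2, slot 2 empty → index 2.
Insert 776: h=6, slot 6 empty → index 6.
Insert 464: h=2, slot 2 occupied → index 3.
Table: [_, 782, 794, 464, _, _, 776, _, _, _, 274]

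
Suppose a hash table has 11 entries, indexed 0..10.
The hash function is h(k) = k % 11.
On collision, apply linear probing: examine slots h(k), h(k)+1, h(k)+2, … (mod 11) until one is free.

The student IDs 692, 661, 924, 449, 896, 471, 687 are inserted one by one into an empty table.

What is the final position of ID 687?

6

Insert 692: h=10, slot 10 empty → index 10.
Insert 661: h=1, slot 1 empty → index 1.
Insert 924: h=0, slot 0 empty → index 0.
Insert 449: h=9, slot 9 empty → index 9.
Insert 896: h=5, slot 5 empty → index 5.
Insert 471: h=9, slots 9,10,0,1 occupied → index 2.
Insert 687: h=5, slot 5 occupied → index 6.
Table: [924, 661, 471, ., ., 896, 687, ., ., 449, 692]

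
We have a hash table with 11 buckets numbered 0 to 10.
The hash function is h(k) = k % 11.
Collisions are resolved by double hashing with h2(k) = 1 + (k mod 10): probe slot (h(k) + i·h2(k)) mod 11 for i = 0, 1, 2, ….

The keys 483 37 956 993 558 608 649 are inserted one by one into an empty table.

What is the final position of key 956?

483: h=10 => slot 10
37: h=4 => slot 4
956: h=10, h2=7, probe 10,6 => slot 6
993: h=3 => slot 3
558: h=8 => slot 8
608: h=3, h2=9, probe 3,1 => slot 1
649: h=0 => slot 0
Table: [649, 608, _, 993, 37, _, 956, _, 558, _, 483]

6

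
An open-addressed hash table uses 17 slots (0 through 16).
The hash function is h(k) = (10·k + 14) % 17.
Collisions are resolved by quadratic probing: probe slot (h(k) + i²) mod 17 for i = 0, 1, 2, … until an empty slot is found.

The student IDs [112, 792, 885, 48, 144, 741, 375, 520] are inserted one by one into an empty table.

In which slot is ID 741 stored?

Insert 112: h=12, slot 12 empty -> index 12.
Insert 792: h=12, slot 12 occupied -> index 13.
Insert 885: h=7, slot 7 empty -> index 7.
Insert 48: h=1, slot 1 empty -> index 1.
Insert 144: h=9, slot 9 empty -> index 9.
Insert 741: h=12, slots 12,13 occupied -> index 16.
Insert 375: h=7, slot 7 occupied -> index 8.
Insert 520: h=12, slots 12,13,16 occupied -> index 4.
Table: [—, 48, —, —, 520, —, —, 885, 375, 144, —, —, 112, 792, —, —, 741]

16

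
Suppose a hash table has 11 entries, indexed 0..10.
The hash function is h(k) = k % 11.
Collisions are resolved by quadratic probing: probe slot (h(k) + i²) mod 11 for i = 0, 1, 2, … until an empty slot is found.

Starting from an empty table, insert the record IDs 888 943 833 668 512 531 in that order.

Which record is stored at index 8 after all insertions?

888: h=8 -> slot 8
943: h=8, probe 8,9 -> slot 9
833: h=8, probe 8,9,1 -> slot 1
668: h=8, probe 8,9,1,6 -> slot 6
512: h=6, probe 6,7 -> slot 7
531: h=3 -> slot 3
Table: [-, 833, -, 531, -, -, 668, 512, 888, 943, -]

888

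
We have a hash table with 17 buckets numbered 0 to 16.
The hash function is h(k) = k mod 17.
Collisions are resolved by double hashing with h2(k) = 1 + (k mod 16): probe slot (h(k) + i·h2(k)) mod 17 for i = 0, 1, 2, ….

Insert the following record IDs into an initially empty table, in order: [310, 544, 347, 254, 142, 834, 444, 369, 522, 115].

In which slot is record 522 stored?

11

Insert 310: h=4, slot 4 empty -> index 4.
Insert 544: h=0, slot 0 empty -> index 0.
Insert 347: h=7, slot 7 empty -> index 7.
Insert 254: h=16, slot 16 empty -> index 16.
Insert 142: h=6, slot 6 empty -> index 6.
Insert 834: h=1, slot 1 empty -> index 1.
Insert 444: h=2, slot 2 empty -> index 2.
Insert 369: h=12, slot 12 empty -> index 12.
Insert 522: h=12, h2=11, slots 12,6,0 occupied -> index 11.
Insert 115: h=13, slot 13 empty -> index 13.
Table: [544, 834, 444, ∅, 310, ∅, 142, 347, ∅, ∅, ∅, 522, 369, 115, ∅, ∅, 254]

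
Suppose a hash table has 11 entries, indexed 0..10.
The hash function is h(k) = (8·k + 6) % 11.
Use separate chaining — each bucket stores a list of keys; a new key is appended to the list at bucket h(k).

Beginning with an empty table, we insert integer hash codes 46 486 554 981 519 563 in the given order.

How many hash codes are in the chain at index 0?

46 → bucket 0
486 → bucket 0 (collision)
554 → bucket 5
981 → bucket 0 (collision)
519 → bucket 0 (collision)
563 → bucket 0 (collision)
Final buckets:
0: 46 -> 486 -> 981 -> 519 -> 563
1: -
2: -
3: -
4: -
5: 554
6: -
7: -
8: -
9: -
10: -

5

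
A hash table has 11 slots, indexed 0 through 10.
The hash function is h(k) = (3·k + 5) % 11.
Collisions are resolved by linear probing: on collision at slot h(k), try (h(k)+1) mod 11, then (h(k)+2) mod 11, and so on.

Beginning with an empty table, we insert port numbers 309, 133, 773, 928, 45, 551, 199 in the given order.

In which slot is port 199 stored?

1

309 hashes to 8; slot 8 is free => place at 8.
133 hashes to 8; 8 taken => place at 9.
773 hashes to 3; slot 3 is free => place at 3.
928 hashes to 6; slot 6 is free => place at 6.
45 hashes to 8; 8,9 taken => place at 10.
551 hashes to 8; 8,9,10 taken => place at 0.
199 hashes to 8; 8,9,10,0 taken => place at 1.
Table: [551, 199, —, 773, —, —, 928, —, 309, 133, 45]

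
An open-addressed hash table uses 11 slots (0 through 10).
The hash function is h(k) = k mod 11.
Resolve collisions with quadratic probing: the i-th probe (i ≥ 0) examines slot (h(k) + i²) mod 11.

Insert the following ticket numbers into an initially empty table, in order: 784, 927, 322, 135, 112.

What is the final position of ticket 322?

784: h=3 => slot 3
927: h=3, probe 3,4 => slot 4
322: h=3, probe 3,4,7 => slot 7
135: h=3, probe 3,4,7,1 => slot 1
112: h=2 => slot 2
Table: [∅, 135, 112, 784, 927, ∅, ∅, 322, ∅, ∅, ∅]

7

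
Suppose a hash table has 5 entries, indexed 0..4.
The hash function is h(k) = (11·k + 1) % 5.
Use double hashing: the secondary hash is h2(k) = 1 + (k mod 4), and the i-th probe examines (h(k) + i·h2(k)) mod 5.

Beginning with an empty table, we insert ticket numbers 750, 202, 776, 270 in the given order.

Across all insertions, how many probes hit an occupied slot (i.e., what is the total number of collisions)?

750: h=1 => slot 1
202: h=3 => slot 3
776: h=2 => slot 2
270: h=1, h2=3, probe 1,4 => slot 4
Table: [-, 750, 776, 202, 270]

1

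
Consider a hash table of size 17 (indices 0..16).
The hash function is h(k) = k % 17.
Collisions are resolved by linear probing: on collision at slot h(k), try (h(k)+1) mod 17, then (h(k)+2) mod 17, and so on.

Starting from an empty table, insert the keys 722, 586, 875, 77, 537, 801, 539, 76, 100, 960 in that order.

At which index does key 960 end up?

722 hashes to 8; slot 8 is free => place at 8.
586 hashes to 8; 8 taken => place at 9.
875 hashes to 8; 8,9 taken => place at 10.
77 hashes to 9; 9,10 taken => place at 11.
537 hashes to 10; 10,11 taken => place at 12.
801 hashes to 2; slot 2 is free => place at 2.
539 hashes to 12; 12 taken => place at 13.
76 hashes to 8; 8,9,10,11,12,13 taken => place at 14.
100 hashes to 15; slot 15 is free => place at 15.
960 hashes to 8; 8,9,10,11,12,13,14,15 taken => place at 16.
Table: [—, —, 801, —, —, —, —, —, 722, 586, 875, 77, 537, 539, 76, 100, 960]

16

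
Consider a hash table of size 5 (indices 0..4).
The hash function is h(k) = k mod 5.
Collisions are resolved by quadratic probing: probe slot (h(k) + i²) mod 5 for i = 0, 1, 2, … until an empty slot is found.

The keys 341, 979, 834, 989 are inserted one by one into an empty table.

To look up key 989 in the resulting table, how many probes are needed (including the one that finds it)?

3

Insert 341: h=1, slot 1 empty -> index 1.
Insert 979: h=4, slot 4 empty -> index 4.
Insert 834: h=4, slot 4 occupied -> index 0.
Insert 989: h=4, slots 4,0 occupied -> index 3.
Table: [834, 341, —, 989, 979]
Lookup 989: h=4, probe 4,0,3 → found at 3.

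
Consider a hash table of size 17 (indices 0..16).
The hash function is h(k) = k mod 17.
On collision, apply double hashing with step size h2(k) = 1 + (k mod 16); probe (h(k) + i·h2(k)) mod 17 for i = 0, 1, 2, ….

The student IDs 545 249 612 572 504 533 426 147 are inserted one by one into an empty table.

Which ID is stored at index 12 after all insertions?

545 hashes to 1; slot 1 is free → place at 1.
249 hashes to 11; slot 11 is free → place at 11.
612 hashes to 0; slot 0 is free → place at 0.
572 hashes to 11, h2=13; 11 taken → place at 7.
504 hashes to 11, h2=9; 11 taken → place at 3.
533 hashes to 6; slot 6 is free → place at 6.
426 hashes to 1, h2=11; 1 taken → place at 12.
147 hashes to 11, h2=4; 11 taken → place at 15.
Table: [612, 545, —, 504, —, —, 533, 572, —, —, —, 249, 426, —, —, 147, —]

426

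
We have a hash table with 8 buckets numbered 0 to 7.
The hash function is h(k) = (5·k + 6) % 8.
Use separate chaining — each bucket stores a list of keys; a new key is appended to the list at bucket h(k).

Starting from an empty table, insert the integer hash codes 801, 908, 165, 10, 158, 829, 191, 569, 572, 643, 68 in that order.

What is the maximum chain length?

801 → bucket 3
908 → bucket 2
165 → bucket 7
10 → bucket 0
158 → bucket 4
829 → bucket 7 (collision)
191 → bucket 1
569 → bucket 3 (collision)
572 → bucket 2 (collision)
643 → bucket 5
68 → bucket 2 (collision)
Final buckets:
0: 10
1: 191
2: 908 -> 572 -> 68
3: 801 -> 569
4: 158
5: 643
6: —
7: 165 -> 829

3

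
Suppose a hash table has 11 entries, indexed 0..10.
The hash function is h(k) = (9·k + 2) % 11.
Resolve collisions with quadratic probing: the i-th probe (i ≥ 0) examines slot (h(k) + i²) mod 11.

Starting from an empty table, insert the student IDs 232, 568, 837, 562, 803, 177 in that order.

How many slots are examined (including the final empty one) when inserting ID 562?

Insert 232: h=0, slot 0 empty -> index 0.
Insert 568: h=10, slot 10 empty -> index 10.
Insert 837: h=0, slot 0 occupied -> index 1.
Insert 562: h=0, slots 0,1 occupied -> index 4.
Insert 803: h=2, slot 2 empty -> index 2.
Insert 177: h=0, slots 0,1,4 occupied -> index 9.
Table: [232, 837, 803, ., 562, ., ., ., ., 177, 568]

3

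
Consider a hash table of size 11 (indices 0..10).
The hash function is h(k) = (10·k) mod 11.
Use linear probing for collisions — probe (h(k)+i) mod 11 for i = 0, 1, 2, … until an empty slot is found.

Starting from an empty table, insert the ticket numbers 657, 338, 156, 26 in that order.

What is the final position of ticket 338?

4

657 hashes to 3; slot 3 is free → place at 3.
338 hashes to 3; 3 taken → place at 4.
156 hashes to 9; slot 9 is free → place at 9.
26 hashes to 7; slot 7 is free → place at 7.
Table: [_, _, _, 657, 338, _, _, 26, _, 156, _]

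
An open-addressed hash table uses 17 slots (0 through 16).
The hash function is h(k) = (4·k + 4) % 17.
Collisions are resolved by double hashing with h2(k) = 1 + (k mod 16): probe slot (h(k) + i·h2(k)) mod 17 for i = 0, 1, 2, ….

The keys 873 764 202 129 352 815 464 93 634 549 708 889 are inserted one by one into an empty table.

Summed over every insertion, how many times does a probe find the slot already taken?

873 hashes to 11; slot 11 is free → place at 11.
764 hashes to 0; slot 0 is free → place at 0.
202 hashes to 13; slot 13 is free → place at 13.
129 hashes to 10; slot 10 is free → place at 10.
352 hashes to 1; slot 1 is free → place at 1.
815 hashes to 0, h2=16; 0 taken → place at 16.
464 hashes to 7; slot 7 is free → place at 7.
93 hashes to 2; slot 2 is free → place at 2.
634 hashes to 7, h2=11; 7,1 taken → place at 12.
549 hashes to 7, h2=6; 7,13,2 taken → place at 8.
708 hashes to 14; slot 14 is free → place at 14.
889 hashes to 7, h2=10; 7,0,10 taken → place at 3.
Table: [764, 352, 93, 889, ∅, ∅, ∅, 464, 549, ∅, 129, 873, 634, 202, 708, ∅, 815]

9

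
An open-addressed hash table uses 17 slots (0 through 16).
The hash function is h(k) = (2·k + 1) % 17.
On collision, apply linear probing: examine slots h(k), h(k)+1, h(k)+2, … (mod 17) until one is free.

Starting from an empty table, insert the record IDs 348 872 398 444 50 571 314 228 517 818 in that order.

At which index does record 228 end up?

348 hashes to 0; slot 0 is free -> place at 0.
872 hashes to 11; slot 11 is free -> place at 11.
398 hashes to 15; slot 15 is free -> place at 15.
444 hashes to 5; slot 5 is free -> place at 5.
50 hashes to 16; slot 16 is free -> place at 16.
571 hashes to 4; slot 4 is free -> place at 4.
314 hashes to 0; 0 taken -> place at 1.
228 hashes to 15; 15,16,0,1 taken -> place at 2.
517 hashes to 15; 15,16,0,1,2 taken -> place at 3.
818 hashes to 5; 5 taken -> place at 6.
Table: [348, 314, 228, 517, 571, 444, 818, _, _, _, _, 872, _, _, _, 398, 50]

2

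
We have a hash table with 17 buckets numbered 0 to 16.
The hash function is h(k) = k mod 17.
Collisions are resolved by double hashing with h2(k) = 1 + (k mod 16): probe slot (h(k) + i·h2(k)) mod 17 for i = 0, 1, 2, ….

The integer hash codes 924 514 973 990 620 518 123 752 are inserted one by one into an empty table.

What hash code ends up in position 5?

924: h=6 → slot 6
514: h=4 → slot 4
973: h=4, h2=14, probe 4,1 → slot 1
990: h=4, h2=15, probe 4,2 → slot 2
620: h=8 → slot 8
518: h=8, h2=7, probe 8,15 → slot 15
123: h=4, h2=12, probe 4,16 → slot 16
752: h=4, h2=1, probe 4,5 → slot 5
Table: [-, 973, 990, -, 514, 752, 924, -, 620, -, -, -, -, -, -, 518, 123]

752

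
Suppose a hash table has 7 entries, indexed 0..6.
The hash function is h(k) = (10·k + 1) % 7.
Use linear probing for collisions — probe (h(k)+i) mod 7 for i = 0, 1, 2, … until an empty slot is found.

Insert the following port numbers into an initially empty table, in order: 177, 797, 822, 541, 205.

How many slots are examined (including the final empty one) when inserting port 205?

Insert 177: h=0, slot 0 empty => index 0.
Insert 797: h=5, slot 5 empty => index 5.
Insert 822: h=3, slot 3 empty => index 3.
Insert 541: h=0, slot 0 occupied => index 1.
Insert 205: h=0, slots 0,1 occupied => index 2.
Table: [177, 541, 205, 822, _, 797, _]

3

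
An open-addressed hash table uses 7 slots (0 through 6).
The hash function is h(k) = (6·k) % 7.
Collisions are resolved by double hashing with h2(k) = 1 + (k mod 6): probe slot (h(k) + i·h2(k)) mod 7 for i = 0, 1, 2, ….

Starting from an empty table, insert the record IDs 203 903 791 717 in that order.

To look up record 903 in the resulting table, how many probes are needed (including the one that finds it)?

Insert 203: h=0, slot 0 empty → index 0.
Insert 903: h=0, h2=4, slot 0 occupied → index 4.
Insert 791: h=0, h2=6, slot 0 occupied → index 6.
Insert 717: h=4, h2=4, slot 4 occupied → index 1.
Table: [203, 717, ., ., 903, ., 791]
Lookup 903: h=0, h2=4, probe 0,4 → found at 4.

2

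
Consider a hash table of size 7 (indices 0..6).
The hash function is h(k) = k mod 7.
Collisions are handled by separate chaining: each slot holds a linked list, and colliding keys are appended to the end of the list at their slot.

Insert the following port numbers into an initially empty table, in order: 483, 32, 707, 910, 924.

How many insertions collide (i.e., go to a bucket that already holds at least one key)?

483 -> bucket 0
32 -> bucket 4
707 -> bucket 0 (collision)
910 -> bucket 0 (collision)
924 -> bucket 0 (collision)
Final buckets:
0: 483 -> 707 -> 910 -> 924
1: -
2: -
3: -
4: 32
5: -
6: -

3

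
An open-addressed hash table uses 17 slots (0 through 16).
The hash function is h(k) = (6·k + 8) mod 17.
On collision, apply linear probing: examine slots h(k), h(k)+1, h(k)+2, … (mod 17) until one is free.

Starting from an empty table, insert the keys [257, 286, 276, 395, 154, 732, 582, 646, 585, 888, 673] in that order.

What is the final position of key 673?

257: h=3 -> slot 3
286: h=7 -> slot 7
276: h=15 -> slot 15
395: h=15, probe 15,16 -> slot 16
154: h=14 -> slot 14
732: h=14, probe 14,15,16,0 -> slot 0
582: h=15, probe 15,16,0,1 -> slot 1
646: h=8 -> slot 8
585: h=16, probe 16,0,1,2 -> slot 2
888: h=15, probe 15,16,0,1,2,3,4 -> slot 4
673: h=0, probe 0,1,2,3,4,5 -> slot 5
Table: [732, 582, 585, 257, 888, 673, -, 286, 646, -, -, -, -, -, 154, 276, 395]

5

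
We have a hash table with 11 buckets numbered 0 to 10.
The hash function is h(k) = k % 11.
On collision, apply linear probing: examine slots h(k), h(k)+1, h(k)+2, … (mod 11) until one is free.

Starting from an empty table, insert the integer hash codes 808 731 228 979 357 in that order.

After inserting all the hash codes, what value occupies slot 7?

808 hashes to 5; slot 5 is free => place at 5.
731 hashes to 5; 5 taken => place at 6.
228 hashes to 8; slot 8 is free => place at 8.
979 hashes to 0; slot 0 is free => place at 0.
357 hashes to 5; 5,6 taken => place at 7.
Table: [979, _, _, _, _, 808, 731, 357, 228, _, _]

357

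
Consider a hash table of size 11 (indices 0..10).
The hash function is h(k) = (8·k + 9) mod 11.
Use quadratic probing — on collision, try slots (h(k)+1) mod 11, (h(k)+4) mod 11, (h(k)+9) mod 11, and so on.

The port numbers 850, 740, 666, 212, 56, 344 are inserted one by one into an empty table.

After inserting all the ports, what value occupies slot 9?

850: h=0 → slot 0
740: h=0, probe 0,1 → slot 1
666: h=2 → slot 2
212: h=0, probe 0,1,4 → slot 4
56: h=6 → slot 6
344: h=0, probe 0,1,4,9 → slot 9
Table: [850, 740, 666, -, 212, -, 56, -, -, 344, -]

344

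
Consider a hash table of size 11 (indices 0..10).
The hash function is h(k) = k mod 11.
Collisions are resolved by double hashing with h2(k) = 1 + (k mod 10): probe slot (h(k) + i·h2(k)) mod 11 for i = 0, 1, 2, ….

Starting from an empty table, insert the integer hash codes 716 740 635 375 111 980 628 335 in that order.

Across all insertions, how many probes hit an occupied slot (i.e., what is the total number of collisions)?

Insert 716: h=1, slot 1 empty → index 1.
Insert 740: h=3, slot 3 empty → index 3.
Insert 635: h=8, slot 8 empty → index 8.
Insert 375: h=1, h2=6, slot 1 occupied → index 7.
Insert 111: h=1, h2=2, slots 1,3 occupied → index 5.
Insert 980: h=1, h2=1, slot 1 occupied → index 2.
Insert 628: h=1, h2=9, slot 1 occupied → index 10.
Insert 335: h=5, h2=6, slot 5 occupied → index 0.
Table: [335, 716, 980, 740, ∅, 111, ∅, 375, 635, ∅, 628]

6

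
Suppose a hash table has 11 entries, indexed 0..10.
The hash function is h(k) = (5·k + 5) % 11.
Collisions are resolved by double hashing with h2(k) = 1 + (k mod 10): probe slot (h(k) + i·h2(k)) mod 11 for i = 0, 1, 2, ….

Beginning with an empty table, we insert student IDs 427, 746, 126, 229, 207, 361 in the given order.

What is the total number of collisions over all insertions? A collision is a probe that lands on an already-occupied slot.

5

427 hashes to 6; slot 6 is free -> place at 6.
746 hashes to 6, h2=7; 6 taken -> place at 2.
126 hashes to 8; slot 8 is free -> place at 8.
229 hashes to 6, h2=10; 6 taken -> place at 5.
207 hashes to 6, h2=8; 6 taken -> place at 3.
361 hashes to 6, h2=2; 6,8 taken -> place at 10.
Table: [_, _, 746, 207, _, 229, 427, _, 126, _, 361]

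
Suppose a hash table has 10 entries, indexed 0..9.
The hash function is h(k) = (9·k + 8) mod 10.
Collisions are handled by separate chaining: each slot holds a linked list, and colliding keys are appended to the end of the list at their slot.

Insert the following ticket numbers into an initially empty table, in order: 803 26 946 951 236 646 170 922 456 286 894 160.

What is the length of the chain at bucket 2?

6

803 -> bucket 5
26 -> bucket 2
946 -> bucket 2 (collision)
951 -> bucket 7
236 -> bucket 2 (collision)
646 -> bucket 2 (collision)
170 -> bucket 8
922 -> bucket 6
456 -> bucket 2 (collision)
286 -> bucket 2 (collision)
894 -> bucket 4
160 -> bucket 8 (collision)
Final buckets:
0: -
1: -
2: 26 -> 946 -> 236 -> 646 -> 456 -> 286
3: -
4: 894
5: 803
6: 922
7: 951
8: 170 -> 160
9: -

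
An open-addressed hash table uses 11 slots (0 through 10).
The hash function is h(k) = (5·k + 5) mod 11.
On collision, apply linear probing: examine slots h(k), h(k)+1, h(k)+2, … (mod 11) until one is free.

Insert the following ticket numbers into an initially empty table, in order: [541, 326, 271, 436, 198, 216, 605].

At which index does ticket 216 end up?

541 hashes to 4; slot 4 is free → place at 4.
326 hashes to 7; slot 7 is free → place at 7.
271 hashes to 7; 7 taken → place at 8.
436 hashes to 7; 7,8 taken → place at 9.
198 hashes to 5; slot 5 is free → place at 5.
216 hashes to 7; 7,8,9 taken → place at 10.
605 hashes to 5; 5 taken → place at 6.
Table: [—, —, —, —, 541, 198, 605, 326, 271, 436, 216]

10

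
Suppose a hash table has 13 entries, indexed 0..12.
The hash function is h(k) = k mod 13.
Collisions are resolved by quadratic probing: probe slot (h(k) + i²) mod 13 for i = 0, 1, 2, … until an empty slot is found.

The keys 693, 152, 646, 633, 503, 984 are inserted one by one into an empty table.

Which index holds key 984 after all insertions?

693: h=4 -> slot 4
152: h=9 -> slot 9
646: h=9, probe 9,10 -> slot 10
633: h=9, probe 9,10,0 -> slot 0
503: h=9, probe 9,10,0,5 -> slot 5
984: h=9, probe 9,10,0,5,12 -> slot 12
Table: [633, —, —, —, 693, 503, —, —, —, 152, 646, —, 984]

12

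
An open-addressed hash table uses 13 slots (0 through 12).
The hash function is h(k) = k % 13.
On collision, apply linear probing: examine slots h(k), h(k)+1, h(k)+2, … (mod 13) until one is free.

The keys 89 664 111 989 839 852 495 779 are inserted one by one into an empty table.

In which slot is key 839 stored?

8

89: h=11 → slot 11
664: h=1 → slot 1
111: h=7 → slot 7
989: h=1, probe 1,2 → slot 2
839: h=7, probe 7,8 → slot 8
852: h=7, probe 7,8,9 → slot 9
495: h=1, probe 1,2,3 → slot 3
779: h=12 → slot 12
Table: [_, 664, 989, 495, _, _, _, 111, 839, 852, _, 89, 779]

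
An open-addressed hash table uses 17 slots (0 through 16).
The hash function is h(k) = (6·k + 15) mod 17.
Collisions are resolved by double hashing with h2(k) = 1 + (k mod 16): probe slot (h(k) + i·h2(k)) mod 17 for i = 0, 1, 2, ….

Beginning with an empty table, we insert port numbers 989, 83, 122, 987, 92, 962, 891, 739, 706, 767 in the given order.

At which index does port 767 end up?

989 hashes to 16; slot 16 is free → place at 16.
83 hashes to 3; slot 3 is free → place at 3.
122 hashes to 16, h2=11; 16 taken → place at 10.
987 hashes to 4; slot 4 is free → place at 4.
92 hashes to 6; slot 6 is free → place at 6.
962 hashes to 7; slot 7 is free → place at 7.
891 hashes to 6, h2=12; 6 taken → place at 1.
739 hashes to 12; slot 12 is free → place at 12.
706 hashes to 1, h2=3; 1,4,7,10 taken → place at 13.
767 hashes to 10, h2=16; 10 taken → place at 9.
Table: [., 891, ., 83, 987, ., 92, 962, ., 767, 122, ., 739, 706, ., ., 989]

9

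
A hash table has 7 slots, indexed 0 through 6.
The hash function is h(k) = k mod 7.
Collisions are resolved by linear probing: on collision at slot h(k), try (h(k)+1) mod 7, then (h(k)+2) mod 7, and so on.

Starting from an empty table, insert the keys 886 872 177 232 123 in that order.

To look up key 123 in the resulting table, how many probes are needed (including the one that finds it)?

3

886 hashes to 4; slot 4 is free -> place at 4.
872 hashes to 4; 4 taken -> place at 5.
177 hashes to 2; slot 2 is free -> place at 2.
232 hashes to 1; slot 1 is free -> place at 1.
123 hashes to 4; 4,5 taken -> place at 6.
Table: [., 232, 177, ., 886, 872, 123]
Lookup 123: h=4, probe 4,5,6 → found at 6.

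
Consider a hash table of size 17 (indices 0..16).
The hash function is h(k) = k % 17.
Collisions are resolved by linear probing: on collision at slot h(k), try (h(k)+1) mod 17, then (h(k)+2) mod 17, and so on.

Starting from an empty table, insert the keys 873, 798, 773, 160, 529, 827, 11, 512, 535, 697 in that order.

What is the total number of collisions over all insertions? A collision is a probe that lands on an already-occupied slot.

Insert 873: h=6, slot 6 empty → index 6.
Insert 798: h=16, slot 16 empty → index 16.
Insert 773: h=8, slot 8 empty → index 8.
Insert 160: h=7, slot 7 empty → index 7.
Insert 529: h=2, slot 2 empty → index 2.
Insert 827: h=11, slot 11 empty → index 11.
Insert 11: h=11, slot 11 occupied → index 12.
Insert 512: h=2, slot 2 occupied → index 3.
Insert 535: h=8, slot 8 occupied → index 9.
Insert 697: h=0, slot 0 empty → index 0.
Table: [697, ∅, 529, 512, ∅, ∅, 873, 160, 773, 535, ∅, 827, 11, ∅, ∅, ∅, 798]

3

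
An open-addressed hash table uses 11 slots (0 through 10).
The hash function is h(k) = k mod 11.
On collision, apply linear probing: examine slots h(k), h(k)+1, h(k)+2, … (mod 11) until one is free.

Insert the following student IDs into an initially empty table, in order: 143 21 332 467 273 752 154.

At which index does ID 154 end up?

143 hashes to 0; slot 0 is free => place at 0.
21 hashes to 10; slot 10 is free => place at 10.
332 hashes to 2; slot 2 is free => place at 2.
467 hashes to 5; slot 5 is free => place at 5.
273 hashes to 9; slot 9 is free => place at 9.
752 hashes to 4; slot 4 is free => place at 4.
154 hashes to 0; 0 taken => place at 1.
Table: [143, 154, 332, -, 752, 467, -, -, -, 273, 21]

1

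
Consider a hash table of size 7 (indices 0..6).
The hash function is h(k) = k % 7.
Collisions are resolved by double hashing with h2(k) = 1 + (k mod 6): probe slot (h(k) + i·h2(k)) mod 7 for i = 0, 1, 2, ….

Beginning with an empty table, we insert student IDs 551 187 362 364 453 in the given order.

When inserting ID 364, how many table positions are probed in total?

3

551 hashes to 5; slot 5 is free => place at 5.
187 hashes to 5, h2=2; 5 taken => place at 0.
362 hashes to 5, h2=3; 5 taken => place at 1.
364 hashes to 0, h2=5; 0,5 taken => place at 3.
453 hashes to 5, h2=4; 5 taken => place at 2.
Table: [187, 362, 453, 364, ∅, 551, ∅]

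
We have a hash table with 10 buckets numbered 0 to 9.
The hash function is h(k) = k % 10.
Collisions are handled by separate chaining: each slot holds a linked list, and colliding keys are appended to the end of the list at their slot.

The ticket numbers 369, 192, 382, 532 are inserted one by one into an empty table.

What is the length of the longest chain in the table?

3

Insert 369: h=9, bucket 9 empty -> new chain.
Insert 192: h=2, bucket 2 empty -> new chain.
Insert 382: h=2, bucket 2 nonempty -> append to chain.
Insert 532: h=2, bucket 2 nonempty -> append to chain.
Final buckets:
0: .
1: .
2: 192 -> 382 -> 532
3: .
4: .
5: .
6: .
7: .
8: .
9: 369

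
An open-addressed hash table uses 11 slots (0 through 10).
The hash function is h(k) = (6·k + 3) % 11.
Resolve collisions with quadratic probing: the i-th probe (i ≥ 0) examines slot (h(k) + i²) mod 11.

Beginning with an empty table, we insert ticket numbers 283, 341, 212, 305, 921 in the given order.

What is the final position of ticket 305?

283: h=7 => slot 7
341: h=3 => slot 3
212: h=10 => slot 10
305: h=7, probe 7,8 => slot 8
921: h=7, probe 7,8,0 => slot 0
Table: [921, ., ., 341, ., ., ., 283, 305, ., 212]

8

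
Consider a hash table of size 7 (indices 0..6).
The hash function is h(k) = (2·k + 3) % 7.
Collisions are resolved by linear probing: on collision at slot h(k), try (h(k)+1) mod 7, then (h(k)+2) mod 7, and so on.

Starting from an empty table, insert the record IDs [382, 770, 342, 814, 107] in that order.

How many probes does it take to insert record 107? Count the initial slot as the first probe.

3

382 hashes to 4; slot 4 is free → place at 4.
770 hashes to 3; slot 3 is free → place at 3.
342 hashes to 1; slot 1 is free → place at 1.
814 hashes to 0; slot 0 is free → place at 0.
107 hashes to 0; 0,1 taken → place at 2.
Table: [814, 342, 107, 770, 382, -, -]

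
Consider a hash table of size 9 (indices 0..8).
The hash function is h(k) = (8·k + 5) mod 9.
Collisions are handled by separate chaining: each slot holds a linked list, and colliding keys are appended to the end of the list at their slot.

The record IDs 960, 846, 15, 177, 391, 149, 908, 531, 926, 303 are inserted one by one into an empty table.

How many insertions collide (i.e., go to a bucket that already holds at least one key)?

5

Insert 960: h=8, bucket 8 empty → new chain.
Insert 846: h=5, bucket 5 empty → new chain.
Insert 15: h=8, bucket 8 nonempty → append to chain.
Insert 177: h=8, bucket 8 nonempty → append to chain.
Insert 391: h=1, bucket 1 empty → new chain.
Insert 149: h=0, bucket 0 empty → new chain.
Insert 908: h=6, bucket 6 empty → new chain.
Insert 531: h=5, bucket 5 nonempty → append to chain.
Insert 926: h=6, bucket 6 nonempty → append to chain.
Insert 303: h=8, bucket 8 nonempty → append to chain.
Final buckets:
0: 149
1: 391
2: -
3: -
4: -
5: 846 -> 531
6: 908 -> 926
7: -
8: 960 -> 15 -> 177 -> 303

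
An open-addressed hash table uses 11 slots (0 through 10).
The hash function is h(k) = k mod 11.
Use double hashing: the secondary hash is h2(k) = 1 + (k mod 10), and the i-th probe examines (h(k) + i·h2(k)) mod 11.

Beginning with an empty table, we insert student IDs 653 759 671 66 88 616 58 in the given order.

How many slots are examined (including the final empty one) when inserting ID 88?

2

Insert 653: h=4, slot 4 empty → index 4.
Insert 759: h=0, slot 0 empty → index 0.
Insert 671: h=0, h2=2, slot 0 occupied → index 2.
Insert 66: h=0, h2=7, slot 0 occupied → index 7.
Insert 88: h=0, h2=9, slot 0 occupied → index 9.
Insert 616: h=0, h2=7, slots 0,7 occupied → index 3.
Insert 58: h=3, h2=9, slot 3 occupied → index 1.
Table: [759, 58, 671, 616, 653, ., ., 66, ., 88, .]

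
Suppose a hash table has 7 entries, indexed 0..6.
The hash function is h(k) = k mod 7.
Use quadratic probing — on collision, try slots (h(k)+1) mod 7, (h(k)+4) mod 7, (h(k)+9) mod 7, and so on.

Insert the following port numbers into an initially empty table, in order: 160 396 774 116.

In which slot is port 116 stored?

Insert 160: h=6, slot 6 empty → index 6.
Insert 396: h=4, slot 4 empty → index 4.
Insert 774: h=4, slot 4 occupied → index 5.
Insert 116: h=4, slots 4,5 occupied → index 1.
Table: [_, 116, _, _, 396, 774, 160]

1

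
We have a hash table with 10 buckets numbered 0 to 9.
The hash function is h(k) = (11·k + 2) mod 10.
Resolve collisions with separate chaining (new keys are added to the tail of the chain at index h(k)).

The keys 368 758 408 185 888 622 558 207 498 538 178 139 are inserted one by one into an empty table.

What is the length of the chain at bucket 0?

Insert 368: h=0, bucket 0 empty -> new chain.
Insert 758: h=0, bucket 0 nonempty -> append to chain.
Insert 408: h=0, bucket 0 nonempty -> append to chain.
Insert 185: h=7, bucket 7 empty -> new chain.
Insert 888: h=0, bucket 0 nonempty -> append to chain.
Insert 622: h=4, bucket 4 empty -> new chain.
Insert 558: h=0, bucket 0 nonempty -> append to chain.
Insert 207: h=9, bucket 9 empty -> new chain.
Insert 498: h=0, bucket 0 nonempty -> append to chain.
Insert 538: h=0, bucket 0 nonempty -> append to chain.
Insert 178: h=0, bucket 0 nonempty -> append to chain.
Insert 139: h=1, bucket 1 empty -> new chain.
Final buckets:
0: 368 -> 758 -> 408 -> 888 -> 558 -> 498 -> 538 -> 178
1: 139
2: -
3: -
4: 622
5: -
6: -
7: 185
8: -
9: 207

8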